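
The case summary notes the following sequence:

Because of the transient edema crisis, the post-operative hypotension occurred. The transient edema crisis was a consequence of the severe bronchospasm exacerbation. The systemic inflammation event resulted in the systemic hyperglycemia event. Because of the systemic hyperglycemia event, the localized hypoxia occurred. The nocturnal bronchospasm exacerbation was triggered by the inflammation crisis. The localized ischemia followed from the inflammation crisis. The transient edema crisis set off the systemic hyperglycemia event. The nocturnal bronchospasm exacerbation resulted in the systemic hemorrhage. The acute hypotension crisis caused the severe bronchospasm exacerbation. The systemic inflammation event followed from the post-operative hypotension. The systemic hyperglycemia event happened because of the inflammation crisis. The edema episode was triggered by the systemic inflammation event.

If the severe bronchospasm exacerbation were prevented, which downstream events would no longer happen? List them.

Downstream of the severe bronchospasm exacerbation: the transient edema crisis, the post-operative hypotension, the systemic inflammation event, the systemic hyperglycemia event, the localized hypoxia, the edema episode.
Of those, still caused via another path: the systemic hyperglycemia event, the localized hypoxia.
The remainder have no surviving cause.

the edema episode, the post-operative hypotension, the systemic inflammation event, the transient edema crisis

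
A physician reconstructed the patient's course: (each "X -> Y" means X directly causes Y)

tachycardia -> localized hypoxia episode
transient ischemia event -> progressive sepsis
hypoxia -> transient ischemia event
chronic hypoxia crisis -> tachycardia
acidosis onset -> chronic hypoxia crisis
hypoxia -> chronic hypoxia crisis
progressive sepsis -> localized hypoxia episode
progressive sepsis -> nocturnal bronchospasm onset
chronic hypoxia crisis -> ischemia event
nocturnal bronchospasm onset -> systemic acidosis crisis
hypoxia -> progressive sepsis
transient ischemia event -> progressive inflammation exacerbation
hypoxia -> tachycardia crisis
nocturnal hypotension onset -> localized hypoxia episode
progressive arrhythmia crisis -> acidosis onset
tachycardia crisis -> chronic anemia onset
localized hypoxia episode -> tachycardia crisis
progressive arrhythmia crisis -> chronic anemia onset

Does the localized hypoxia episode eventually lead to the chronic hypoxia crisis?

No

The localized hypoxia episode leads to the tachycardia crisis, the chronic anemia onset; the chronic hypoxia crisis is not among them.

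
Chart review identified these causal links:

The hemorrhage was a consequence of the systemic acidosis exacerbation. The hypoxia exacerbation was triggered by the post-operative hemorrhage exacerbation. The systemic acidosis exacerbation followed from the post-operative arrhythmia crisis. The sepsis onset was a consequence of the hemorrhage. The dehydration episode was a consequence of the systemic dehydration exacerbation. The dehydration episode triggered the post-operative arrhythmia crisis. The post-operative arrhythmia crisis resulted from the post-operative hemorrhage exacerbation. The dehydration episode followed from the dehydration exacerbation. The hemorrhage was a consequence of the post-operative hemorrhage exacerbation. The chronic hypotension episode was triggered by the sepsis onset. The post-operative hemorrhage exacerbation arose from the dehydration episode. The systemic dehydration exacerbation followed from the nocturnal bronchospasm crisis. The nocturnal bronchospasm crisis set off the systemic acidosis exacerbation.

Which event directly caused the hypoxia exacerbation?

the post-operative hemorrhage exacerbation

Upstream contributors include the nocturnal bronchospasm crisis, the systemic dehydration exacerbation, the dehydration episode, the dehydration exacerbation, but only the post-operative hemorrhage exacerbation feeds directly into the hypoxia exacerbation.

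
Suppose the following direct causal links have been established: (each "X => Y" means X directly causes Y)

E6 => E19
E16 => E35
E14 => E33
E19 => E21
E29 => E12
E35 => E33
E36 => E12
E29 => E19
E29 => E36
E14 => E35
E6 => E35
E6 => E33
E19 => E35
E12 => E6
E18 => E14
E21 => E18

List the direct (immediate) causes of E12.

E29, E36 → E12 with nothing further upstream stated.

E29, E36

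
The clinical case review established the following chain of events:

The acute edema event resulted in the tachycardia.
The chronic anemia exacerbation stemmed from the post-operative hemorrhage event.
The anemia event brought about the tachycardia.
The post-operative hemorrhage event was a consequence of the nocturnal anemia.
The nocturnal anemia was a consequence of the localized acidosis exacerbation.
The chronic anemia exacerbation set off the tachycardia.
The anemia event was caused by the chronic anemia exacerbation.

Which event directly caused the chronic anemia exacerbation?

the post-operative hemorrhage event

Upstream contributors include the localized acidosis exacerbation, the nocturnal anemia, but only the post-operative hemorrhage event feeds directly into the chronic anemia exacerbation.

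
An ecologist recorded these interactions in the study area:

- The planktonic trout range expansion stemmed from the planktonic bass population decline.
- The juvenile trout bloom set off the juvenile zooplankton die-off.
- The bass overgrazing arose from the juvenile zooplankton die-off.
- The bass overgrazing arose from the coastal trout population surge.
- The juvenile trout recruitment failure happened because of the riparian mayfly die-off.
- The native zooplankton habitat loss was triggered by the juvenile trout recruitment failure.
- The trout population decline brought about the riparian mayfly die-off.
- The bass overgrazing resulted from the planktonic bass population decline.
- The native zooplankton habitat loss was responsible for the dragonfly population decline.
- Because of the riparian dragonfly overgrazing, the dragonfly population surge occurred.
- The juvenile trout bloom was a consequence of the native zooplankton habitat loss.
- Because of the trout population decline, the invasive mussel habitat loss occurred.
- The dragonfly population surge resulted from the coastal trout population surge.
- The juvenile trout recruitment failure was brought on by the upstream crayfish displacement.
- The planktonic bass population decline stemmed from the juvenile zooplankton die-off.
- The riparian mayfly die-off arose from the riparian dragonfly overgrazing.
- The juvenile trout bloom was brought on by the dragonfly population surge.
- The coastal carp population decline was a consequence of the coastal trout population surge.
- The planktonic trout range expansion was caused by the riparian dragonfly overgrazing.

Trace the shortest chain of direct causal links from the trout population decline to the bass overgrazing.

the trout population decline → the riparian mayfly die-off → the juvenile trout recruitment failure → the native zooplankton habitat loss → the juvenile trout bloom → the juvenile zooplankton die-off → the bass overgrazing

the trout population decline → the riparian mayfly die-off
the riparian mayfly die-off → the juvenile trout recruitment failure
the juvenile trout recruitment failure → the native zooplankton habitat loss
the native zooplankton habitat loss → the juvenile trout bloom
the juvenile trout bloom → the juvenile zooplankton die-off
the juvenile zooplankton die-off → the bass overgrazing
Length: 6 steps.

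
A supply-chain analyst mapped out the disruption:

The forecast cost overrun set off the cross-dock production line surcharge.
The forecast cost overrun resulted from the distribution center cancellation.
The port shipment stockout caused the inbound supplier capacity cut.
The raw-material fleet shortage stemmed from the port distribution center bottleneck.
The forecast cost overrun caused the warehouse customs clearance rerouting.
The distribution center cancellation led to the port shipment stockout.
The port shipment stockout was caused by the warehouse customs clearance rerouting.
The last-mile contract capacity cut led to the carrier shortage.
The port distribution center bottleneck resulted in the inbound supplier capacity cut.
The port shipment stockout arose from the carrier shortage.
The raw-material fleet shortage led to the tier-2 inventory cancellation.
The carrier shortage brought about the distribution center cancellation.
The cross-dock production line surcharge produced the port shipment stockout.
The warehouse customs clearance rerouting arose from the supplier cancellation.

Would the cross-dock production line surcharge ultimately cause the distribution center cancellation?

No

The cross-dock production line surcharge leads to the port shipment stockout, the inbound supplier capacity cut; the distribution center cancellation is not among them.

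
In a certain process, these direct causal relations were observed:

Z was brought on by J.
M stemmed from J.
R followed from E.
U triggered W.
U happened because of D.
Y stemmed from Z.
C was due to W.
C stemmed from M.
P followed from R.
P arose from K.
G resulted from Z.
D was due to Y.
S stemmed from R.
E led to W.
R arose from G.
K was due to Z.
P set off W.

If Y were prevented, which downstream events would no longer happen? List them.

D, U

Downstream of Y: D, U, W, C.
Of those, still caused via another path: W, C.
The remainder have no surviving cause.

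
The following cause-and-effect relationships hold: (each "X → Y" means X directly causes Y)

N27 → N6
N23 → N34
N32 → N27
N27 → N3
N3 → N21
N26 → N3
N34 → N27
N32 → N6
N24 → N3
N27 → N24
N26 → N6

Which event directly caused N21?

N3

Upstream contributors include N26, N32, N23, N34, N27, N24, but only N3 feeds directly into N21.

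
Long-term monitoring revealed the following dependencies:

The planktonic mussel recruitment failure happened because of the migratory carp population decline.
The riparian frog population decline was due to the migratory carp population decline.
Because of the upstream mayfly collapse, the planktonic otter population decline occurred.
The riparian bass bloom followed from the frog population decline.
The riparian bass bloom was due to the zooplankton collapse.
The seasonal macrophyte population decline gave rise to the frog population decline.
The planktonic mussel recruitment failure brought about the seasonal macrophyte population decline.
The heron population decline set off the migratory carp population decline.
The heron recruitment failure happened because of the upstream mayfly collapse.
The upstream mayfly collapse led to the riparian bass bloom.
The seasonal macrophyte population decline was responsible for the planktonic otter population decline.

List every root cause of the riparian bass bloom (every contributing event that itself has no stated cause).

Tracing upstream from the riparian bass bloom: the riparian bass bloom ← the upstream mayfly collapse.
A separate upstream branch: the riparian bass bloom ← the frog population decline ← the seasonal macrophyte population decline ← the planktonic mussel recruitment failure ← the migratory carp population decline ← the heron population decline.
A separate upstream branch: the riparian bass bloom ← the zooplankton collapse.
Each of those chain origins has no stated cause.

the heron population decline, the upstream mayfly collapse, the zooplankton collapse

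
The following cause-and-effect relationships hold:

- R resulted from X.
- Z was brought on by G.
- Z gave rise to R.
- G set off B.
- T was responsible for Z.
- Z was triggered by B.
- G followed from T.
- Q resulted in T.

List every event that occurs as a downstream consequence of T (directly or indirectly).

Direct effects: G, Z.
2 steps out: B, R.
Not reachable from it: X, Q.

B, G, R, Z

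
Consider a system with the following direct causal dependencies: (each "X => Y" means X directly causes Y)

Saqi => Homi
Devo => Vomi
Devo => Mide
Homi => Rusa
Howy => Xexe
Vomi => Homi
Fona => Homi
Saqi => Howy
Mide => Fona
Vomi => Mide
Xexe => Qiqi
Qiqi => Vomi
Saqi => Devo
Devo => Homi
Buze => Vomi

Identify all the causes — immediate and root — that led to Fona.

Immediate cause of Fona: Mide.
Further upstream: Saqi, Howy, Xexe, Qiqi, Devo, Vomi, Buze.

Buze, Devo, Howy, Mide, Qiqi, Saqi, Vomi, Xexe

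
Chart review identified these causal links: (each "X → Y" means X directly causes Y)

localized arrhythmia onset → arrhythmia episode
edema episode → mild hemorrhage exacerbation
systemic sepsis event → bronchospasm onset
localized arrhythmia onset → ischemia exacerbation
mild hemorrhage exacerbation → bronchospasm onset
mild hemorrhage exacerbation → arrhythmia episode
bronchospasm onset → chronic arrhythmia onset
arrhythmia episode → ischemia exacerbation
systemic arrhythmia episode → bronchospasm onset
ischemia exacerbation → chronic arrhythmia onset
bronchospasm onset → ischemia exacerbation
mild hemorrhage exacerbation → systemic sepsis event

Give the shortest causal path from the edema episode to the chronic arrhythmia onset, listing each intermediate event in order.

the edema episode → the mild hemorrhage exacerbation → the bronchospasm onset → the chronic arrhythmia onset

the edema episode → the mild hemorrhage exacerbation
the mild hemorrhage exacerbation → the bronchospasm onset
the bronchospasm onset → the chronic arrhythmia onset
Length: 3 steps.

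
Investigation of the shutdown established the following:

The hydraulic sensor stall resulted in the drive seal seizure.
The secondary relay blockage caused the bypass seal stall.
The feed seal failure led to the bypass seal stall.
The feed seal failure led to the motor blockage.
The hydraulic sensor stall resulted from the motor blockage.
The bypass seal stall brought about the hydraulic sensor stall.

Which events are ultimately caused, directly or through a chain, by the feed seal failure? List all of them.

Direct effects: the bypass seal stall, the motor blockage.
2 steps out: the hydraulic sensor stall.
3 steps out: the drive seal seizure.
Not reachable from it: the secondary relay blockage.

the bypass seal stall, the drive seal seizure, the hydraulic sensor stall, the motor blockage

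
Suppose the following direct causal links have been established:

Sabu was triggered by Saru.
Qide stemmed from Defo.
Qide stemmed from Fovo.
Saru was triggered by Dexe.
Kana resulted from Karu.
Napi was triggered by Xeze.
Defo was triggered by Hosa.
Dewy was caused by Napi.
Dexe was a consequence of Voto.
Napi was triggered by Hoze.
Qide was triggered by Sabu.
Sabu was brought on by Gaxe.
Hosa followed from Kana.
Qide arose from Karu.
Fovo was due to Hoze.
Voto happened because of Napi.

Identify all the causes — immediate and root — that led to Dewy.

Immediate cause of Dewy: Napi.
Further upstream: Hoze, Xeze.

Hoze, Napi, Xeze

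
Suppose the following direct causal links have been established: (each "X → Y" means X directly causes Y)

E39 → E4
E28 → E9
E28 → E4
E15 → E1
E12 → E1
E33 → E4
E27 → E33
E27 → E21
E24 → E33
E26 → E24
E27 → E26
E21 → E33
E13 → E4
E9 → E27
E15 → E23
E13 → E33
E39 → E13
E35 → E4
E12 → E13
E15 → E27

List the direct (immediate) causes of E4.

Upstream contributors include E15, E12, E9, E27, E26, E24, E21, but only E13, E28, E33, E35, E39 feed directly into E4.

E13, E28, E33, E35, E39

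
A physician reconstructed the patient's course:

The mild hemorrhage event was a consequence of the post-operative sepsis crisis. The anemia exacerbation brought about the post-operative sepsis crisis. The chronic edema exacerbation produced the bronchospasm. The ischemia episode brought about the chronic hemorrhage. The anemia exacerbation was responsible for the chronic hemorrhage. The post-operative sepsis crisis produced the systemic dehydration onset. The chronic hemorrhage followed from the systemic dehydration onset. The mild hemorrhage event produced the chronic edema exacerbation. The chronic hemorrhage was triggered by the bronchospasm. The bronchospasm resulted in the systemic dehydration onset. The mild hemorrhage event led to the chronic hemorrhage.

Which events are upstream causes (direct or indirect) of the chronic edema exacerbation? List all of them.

Immediate cause of the chronic edema exacerbation: the mild hemorrhage event.
Further upstream: the anemia exacerbation, the post-operative sepsis crisis.

the anemia exacerbation, the mild hemorrhage event, the post-operative sepsis crisis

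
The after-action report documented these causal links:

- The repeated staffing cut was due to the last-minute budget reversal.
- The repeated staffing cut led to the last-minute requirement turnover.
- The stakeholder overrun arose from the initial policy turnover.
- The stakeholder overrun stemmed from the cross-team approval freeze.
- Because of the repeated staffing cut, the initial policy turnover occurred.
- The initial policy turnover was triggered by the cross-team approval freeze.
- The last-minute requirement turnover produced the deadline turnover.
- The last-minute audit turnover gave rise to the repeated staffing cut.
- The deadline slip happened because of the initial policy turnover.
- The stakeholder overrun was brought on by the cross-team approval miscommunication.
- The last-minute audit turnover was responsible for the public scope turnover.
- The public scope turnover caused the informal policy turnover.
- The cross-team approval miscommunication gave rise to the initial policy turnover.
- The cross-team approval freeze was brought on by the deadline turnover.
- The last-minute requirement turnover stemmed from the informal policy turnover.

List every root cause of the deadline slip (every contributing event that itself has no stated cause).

Tracing upstream from the deadline slip: the deadline slip ← the initial policy turnover ← the repeated staffing cut ← the last-minute budget reversal.
A separate upstream branch: the deadline slip ← the initial policy turnover ← the repeated staffing cut ← the last-minute audit turnover.
A separate upstream branch: the deadline slip ← the initial policy turnover ← the cross-team approval miscommunication.
Each of those chain origins has no stated cause.

the cross-team approval miscommunication, the last-minute audit turnover, the last-minute budget reversal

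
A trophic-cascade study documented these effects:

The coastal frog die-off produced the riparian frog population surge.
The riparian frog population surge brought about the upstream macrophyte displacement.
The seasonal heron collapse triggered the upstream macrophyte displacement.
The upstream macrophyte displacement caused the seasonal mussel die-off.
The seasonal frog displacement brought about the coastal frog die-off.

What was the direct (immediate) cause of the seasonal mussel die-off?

the upstream macrophyte displacement

Upstream contributors include the seasonal frog displacement, the coastal frog die-off, the seasonal heron collapse, the riparian frog population surge, but only the upstream macrophyte displacement feeds directly into the seasonal mussel die-off.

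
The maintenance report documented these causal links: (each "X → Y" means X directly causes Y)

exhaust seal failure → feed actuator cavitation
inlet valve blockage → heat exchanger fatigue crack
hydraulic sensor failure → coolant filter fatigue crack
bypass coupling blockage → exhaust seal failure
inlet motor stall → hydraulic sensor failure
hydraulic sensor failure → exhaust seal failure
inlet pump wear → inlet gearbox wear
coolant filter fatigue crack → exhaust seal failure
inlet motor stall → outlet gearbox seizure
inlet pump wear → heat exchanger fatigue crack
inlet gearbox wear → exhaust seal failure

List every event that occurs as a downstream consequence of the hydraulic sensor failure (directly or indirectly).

Direct effects: the coolant filter fatigue crack, the exhaust seal failure.
2 steps out: the feed actuator cavitation.
Not reachable from it: the inlet pump wear, the inlet motor stall, the outlet gearbox seizure, the inlet gearbox wear, the bypass coupling blockage, the inlet valve blockage, the heat exchanger fatigue crack.

the coolant filter fatigue crack, the exhaust seal failure, the feed actuator cavitation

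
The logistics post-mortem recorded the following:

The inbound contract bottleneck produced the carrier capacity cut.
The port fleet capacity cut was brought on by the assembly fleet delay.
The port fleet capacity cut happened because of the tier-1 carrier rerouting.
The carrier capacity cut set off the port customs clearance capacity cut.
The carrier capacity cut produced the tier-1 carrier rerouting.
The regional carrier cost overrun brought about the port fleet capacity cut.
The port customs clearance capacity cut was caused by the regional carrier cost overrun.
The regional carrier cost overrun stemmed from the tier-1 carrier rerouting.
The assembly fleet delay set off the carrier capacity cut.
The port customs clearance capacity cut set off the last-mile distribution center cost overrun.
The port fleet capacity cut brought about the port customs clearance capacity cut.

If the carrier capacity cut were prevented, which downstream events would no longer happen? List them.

Downstream of the carrier capacity cut: the tier-1 carrier rerouting, the regional carrier cost overrun, the port fleet capacity cut, the port customs clearance capacity cut, the last-mile distribution center cost overrun.
Of those, still caused via another path: the port fleet capacity cut, the port customs clearance capacity cut, the last-mile distribution center cost overrun.
The remainder have no surviving cause.

the regional carrier cost overrun, the tier-1 carrier rerouting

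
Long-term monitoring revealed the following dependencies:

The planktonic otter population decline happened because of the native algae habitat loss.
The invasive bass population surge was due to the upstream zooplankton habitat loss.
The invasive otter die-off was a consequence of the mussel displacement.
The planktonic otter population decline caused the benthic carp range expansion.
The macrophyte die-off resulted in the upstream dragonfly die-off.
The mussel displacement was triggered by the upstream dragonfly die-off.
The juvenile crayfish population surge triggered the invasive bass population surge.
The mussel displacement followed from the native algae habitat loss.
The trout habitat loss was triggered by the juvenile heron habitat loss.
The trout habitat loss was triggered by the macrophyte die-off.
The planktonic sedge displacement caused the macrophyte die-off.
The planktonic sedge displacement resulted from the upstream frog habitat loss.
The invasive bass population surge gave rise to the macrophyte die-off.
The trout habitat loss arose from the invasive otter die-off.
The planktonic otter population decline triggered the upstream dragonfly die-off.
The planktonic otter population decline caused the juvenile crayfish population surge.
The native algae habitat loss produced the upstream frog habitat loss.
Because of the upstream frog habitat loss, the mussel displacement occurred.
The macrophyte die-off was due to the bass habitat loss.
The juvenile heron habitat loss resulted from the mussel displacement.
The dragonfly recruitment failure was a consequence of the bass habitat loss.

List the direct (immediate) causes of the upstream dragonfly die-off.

Upstream contributors include the native algae habitat loss, the upstream frog habitat loss, the upstream zooplankton habitat loss, the bass habitat loss, the juvenile crayfish population surge, the invasive bass population surge, the planktonic sedge displacement, but only the macrophyte die-off, the planktonic otter population decline feed directly into the upstream dragonfly die-off.

the macrophyte die-off, the planktonic otter population decline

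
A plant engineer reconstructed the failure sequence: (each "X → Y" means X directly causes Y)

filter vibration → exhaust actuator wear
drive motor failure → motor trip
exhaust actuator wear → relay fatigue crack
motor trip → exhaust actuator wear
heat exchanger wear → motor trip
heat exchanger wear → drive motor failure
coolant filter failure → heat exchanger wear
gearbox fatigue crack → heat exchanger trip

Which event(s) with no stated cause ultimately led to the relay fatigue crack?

Tracing upstream from the relay fatigue crack: the relay fatigue crack ← the exhaust actuator wear ← the filter vibration.
A separate upstream branch: the relay fatigue crack ← the exhaust actuator wear ← the motor trip ← the heat exchanger wear ← the coolant filter failure.
Each of those chain origins has no stated cause.

the coolant filter failure, the filter vibration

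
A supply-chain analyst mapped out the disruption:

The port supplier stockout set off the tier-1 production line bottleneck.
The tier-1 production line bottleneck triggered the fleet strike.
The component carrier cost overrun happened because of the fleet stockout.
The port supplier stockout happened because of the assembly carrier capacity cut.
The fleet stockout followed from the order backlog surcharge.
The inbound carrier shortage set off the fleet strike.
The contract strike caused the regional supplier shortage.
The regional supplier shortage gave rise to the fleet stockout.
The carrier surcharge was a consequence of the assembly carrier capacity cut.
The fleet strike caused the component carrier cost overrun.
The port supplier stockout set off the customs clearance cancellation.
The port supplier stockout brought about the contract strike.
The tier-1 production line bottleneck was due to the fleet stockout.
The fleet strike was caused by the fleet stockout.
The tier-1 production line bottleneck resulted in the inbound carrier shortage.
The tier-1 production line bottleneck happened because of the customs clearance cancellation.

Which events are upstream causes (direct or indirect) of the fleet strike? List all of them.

Immediate causes of the fleet strike: the fleet stockout, the tier-1 production line bottleneck, the inbound carrier shortage.
Further upstream: the assembly carrier capacity cut, the port supplier stockout, the contract strike, the regional supplier shortage, the order backlog surcharge, the customs clearance cancellation.

the assembly carrier capacity cut, the contract strike, the customs clearance cancellation, the fleet stockout, the inbound carrier shortage, the order backlog surcharge, the port supplier stockout, the regional supplier shortage, the tier-1 production line bottleneck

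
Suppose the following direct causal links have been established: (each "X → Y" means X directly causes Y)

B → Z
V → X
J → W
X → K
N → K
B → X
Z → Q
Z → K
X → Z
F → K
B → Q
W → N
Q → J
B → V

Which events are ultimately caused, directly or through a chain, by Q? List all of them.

J, K, N, W

Direct effects: J.
2 steps out: W.
3 steps out: N.
4 steps out: K.
Not reachable from it: B, V, X, Z, F.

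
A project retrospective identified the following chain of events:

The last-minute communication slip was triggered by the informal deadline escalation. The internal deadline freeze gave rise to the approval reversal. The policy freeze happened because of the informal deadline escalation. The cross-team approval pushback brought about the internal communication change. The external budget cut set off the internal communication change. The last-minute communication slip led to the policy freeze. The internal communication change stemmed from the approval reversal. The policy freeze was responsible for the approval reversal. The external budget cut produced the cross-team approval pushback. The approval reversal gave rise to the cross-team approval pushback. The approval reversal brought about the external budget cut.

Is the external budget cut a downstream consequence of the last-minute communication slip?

Yes

There is a causal chain: the last-minute communication slip → the policy freeze → the approval reversal → the external budget cut.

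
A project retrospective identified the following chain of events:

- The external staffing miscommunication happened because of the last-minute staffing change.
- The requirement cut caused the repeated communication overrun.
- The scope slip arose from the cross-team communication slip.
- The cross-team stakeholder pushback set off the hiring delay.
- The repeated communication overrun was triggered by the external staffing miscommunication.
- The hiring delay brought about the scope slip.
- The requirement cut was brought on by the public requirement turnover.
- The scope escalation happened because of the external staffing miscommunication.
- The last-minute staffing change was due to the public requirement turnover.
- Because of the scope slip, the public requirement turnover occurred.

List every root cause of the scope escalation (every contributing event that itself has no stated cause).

the cross-team communication slip, the cross-team stakeholder pushback

Tracing upstream from the scope escalation: the scope escalation ← the external staffing miscommunication ← the last-minute staffing change ← the public requirement turnover ← the scope slip ← the hiring delay ← the cross-team stakeholder pushback.
A separate upstream branch: the scope escalation ← the external staffing miscommunication ← the last-minute staffing change ← the public requirement turnover ← the scope slip ← the cross-team communication slip.
Each of those chain origins has no stated cause.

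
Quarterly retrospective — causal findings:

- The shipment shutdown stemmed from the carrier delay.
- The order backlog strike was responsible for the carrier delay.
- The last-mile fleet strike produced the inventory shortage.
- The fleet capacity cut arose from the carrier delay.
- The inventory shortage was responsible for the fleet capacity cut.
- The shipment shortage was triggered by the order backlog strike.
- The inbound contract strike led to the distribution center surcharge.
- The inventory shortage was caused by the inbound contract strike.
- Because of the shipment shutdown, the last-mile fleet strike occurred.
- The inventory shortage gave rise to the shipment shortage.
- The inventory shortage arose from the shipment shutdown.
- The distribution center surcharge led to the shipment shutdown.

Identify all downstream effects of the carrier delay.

Direct effects: the shipment shutdown, the fleet capacity cut.
2 steps out: the last-mile fleet strike, the inventory shortage.
3 steps out: the shipment shortage.
Not reachable from it: the order backlog strike, the inbound contract strike, the distribution center surcharge.

the fleet capacity cut, the inventory shortage, the last-mile fleet strike, the shipment shortage, the shipment shutdown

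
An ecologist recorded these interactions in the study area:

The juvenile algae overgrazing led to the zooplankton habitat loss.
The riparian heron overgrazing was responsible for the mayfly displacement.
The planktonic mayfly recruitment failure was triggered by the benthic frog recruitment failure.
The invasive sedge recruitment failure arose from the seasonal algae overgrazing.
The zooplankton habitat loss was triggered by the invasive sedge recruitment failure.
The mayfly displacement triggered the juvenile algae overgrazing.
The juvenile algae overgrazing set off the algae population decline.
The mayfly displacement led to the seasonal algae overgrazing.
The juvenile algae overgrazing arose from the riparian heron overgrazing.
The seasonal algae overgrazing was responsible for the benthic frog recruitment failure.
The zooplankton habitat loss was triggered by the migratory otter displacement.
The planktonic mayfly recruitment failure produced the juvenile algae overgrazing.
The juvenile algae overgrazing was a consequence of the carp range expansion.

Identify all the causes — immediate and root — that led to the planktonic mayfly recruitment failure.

Immediate cause of the planktonic mayfly recruitment failure: the benthic frog recruitment failure.
Further upstream: the riparian heron overgrazing, the mayfly displacement, the seasonal algae overgrazing.

the benthic frog recruitment failure, the mayfly displacement, the riparian heron overgrazing, the seasonal algae overgrazing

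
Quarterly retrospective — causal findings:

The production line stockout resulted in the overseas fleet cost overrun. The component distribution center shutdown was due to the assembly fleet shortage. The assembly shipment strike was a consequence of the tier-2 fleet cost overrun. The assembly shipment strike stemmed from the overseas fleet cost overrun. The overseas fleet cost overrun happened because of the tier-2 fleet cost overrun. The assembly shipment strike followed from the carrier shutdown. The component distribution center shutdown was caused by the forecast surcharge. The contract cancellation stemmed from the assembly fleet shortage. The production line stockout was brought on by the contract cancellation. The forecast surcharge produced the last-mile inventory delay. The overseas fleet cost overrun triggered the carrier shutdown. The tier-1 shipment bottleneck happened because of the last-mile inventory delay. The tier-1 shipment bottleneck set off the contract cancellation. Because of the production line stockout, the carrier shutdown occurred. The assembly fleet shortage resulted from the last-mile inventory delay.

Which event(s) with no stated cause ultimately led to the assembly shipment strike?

the forecast surcharge, the tier-2 fleet cost overrun

Tracing upstream from the assembly shipment strike: the assembly shipment strike ← the tier-2 fleet cost overrun.
A separate upstream branch: the assembly shipment strike ← the overseas fleet cost overrun ← the production line stockout ← the contract cancellation ← the tier-1 shipment bottleneck ← the last-mile inventory delay ← the forecast surcharge.
Each of those chain origins has no stated cause.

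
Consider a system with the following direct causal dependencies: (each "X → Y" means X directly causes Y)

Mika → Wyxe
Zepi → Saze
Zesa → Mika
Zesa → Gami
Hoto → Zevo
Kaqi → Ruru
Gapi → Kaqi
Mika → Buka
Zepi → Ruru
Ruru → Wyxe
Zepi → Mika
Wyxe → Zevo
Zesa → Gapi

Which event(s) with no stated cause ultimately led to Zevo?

Tracing upstream from Zevo: Zevo ← Wyxe ← Mika ← Zesa.
A separate upstream branch: Zevo ← Wyxe ← Ruru ← Zepi.
A separate upstream branch: Zevo ← Hoto.
Each of those chain origins has no stated cause.

Hoto, Zepi, Zesa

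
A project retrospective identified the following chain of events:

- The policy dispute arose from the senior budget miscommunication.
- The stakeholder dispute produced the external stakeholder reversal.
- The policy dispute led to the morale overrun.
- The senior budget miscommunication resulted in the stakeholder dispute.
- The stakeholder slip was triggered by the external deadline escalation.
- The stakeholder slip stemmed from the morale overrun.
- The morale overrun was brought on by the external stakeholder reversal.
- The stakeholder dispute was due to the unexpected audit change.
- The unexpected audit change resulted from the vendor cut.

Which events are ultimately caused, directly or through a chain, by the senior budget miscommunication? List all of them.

Direct effects: the stakeholder dispute, the policy dispute.
2 steps out: the external stakeholder reversal, the morale overrun.
3 steps out: the stakeholder slip.
Not reachable from it: the vendor cut, the unexpected audit change, the external deadline escalation.

the external stakeholder reversal, the morale overrun, the policy dispute, the stakeholder dispute, the stakeholder slip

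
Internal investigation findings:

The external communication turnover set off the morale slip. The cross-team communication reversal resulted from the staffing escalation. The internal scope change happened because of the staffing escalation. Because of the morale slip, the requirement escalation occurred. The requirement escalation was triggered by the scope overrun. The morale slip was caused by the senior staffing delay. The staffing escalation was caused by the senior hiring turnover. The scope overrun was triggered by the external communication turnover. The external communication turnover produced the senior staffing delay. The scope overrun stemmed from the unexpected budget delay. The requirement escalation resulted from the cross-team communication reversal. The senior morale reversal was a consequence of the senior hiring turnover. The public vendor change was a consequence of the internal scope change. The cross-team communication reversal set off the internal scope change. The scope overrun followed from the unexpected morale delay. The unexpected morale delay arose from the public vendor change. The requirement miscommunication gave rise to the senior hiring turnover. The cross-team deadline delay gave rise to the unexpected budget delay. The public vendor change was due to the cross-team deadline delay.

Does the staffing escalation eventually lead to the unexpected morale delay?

Yes

There is a causal chain: the staffing escalation → the internal scope change → the public vendor change → the unexpected morale delay.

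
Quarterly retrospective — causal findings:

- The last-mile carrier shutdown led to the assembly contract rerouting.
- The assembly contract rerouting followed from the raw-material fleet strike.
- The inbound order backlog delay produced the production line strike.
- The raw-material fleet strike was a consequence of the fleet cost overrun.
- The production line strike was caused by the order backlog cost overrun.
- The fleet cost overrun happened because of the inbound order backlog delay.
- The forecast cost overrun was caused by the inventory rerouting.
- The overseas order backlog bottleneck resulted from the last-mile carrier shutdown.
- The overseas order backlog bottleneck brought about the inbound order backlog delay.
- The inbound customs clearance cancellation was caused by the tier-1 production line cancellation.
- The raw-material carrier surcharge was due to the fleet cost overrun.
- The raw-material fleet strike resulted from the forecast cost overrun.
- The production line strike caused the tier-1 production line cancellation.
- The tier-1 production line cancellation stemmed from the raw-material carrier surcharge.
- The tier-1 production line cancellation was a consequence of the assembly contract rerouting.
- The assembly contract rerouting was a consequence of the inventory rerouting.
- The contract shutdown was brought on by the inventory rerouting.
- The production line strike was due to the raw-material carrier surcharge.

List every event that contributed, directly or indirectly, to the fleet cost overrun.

Immediate cause of the fleet cost overrun: the inbound order backlog delay.
Further upstream: the last-mile carrier shutdown, the overseas order backlog bottleneck.

the inbound order backlog delay, the last-mile carrier shutdown, the overseas order backlog bottleneck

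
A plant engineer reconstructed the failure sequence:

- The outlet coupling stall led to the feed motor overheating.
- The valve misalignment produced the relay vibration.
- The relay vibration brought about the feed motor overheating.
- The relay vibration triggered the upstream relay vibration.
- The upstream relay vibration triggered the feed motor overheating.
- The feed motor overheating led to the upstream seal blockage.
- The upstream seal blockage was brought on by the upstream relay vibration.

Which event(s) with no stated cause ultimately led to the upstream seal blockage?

the outlet coupling stall, the valve misalignment

Tracing upstream from the upstream seal blockage: the upstream seal blockage ← the upstream relay vibration ← the relay vibration ← the valve misalignment.
A separate upstream branch: the upstream seal blockage ← the feed motor overheating ← the outlet coupling stall.
Each of those chain origins has no stated cause.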